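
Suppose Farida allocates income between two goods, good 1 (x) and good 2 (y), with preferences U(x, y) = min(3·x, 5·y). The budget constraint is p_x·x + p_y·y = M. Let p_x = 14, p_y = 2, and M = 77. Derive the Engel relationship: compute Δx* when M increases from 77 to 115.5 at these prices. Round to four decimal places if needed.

Δx* = 2.5329

Demand: x*(p_x,p_y,M) = 5·M/(5·p_x + 3·p_y), y* = 3·M/(5·p_x + 3·p_y).
Here 5·14 + 3·2 = 76, giving x* = 5.0658.
At M' = 115.5: x* = 7.5987. Change: 7.5987 − 5.0658 = 2.5329.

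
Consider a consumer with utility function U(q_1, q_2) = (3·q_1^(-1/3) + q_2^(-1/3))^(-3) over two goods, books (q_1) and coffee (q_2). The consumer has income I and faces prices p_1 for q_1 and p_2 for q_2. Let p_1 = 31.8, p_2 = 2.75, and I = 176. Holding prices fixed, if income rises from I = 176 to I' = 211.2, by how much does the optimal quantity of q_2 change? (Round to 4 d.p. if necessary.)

Δq_2* = 2.4599

From the CES first-order condition, 3·(q_2/q_1)^(4/3) = p_1/p_2.
Hence q_2/q_1 = ((1/3)·p_1/p_2)^(1/(4/3)), i.e. raised to the 0.75 power.
Substitute q_2 = (q_2/q_1)·q_1 into the budget: q_1* = I/(p_1 + p_2·(q_2/q_1)).
Numerically q_2/q_1 = 2.750932, so q_1* = 176/(31.8 + 2.75·2.750932) = 4.471 and q_2* = 2.750932·4.471 = 12.2993.
At I' = 211.2: q_2* = 14.7592. Change: 14.7592 − 12.2993 = 2.4599.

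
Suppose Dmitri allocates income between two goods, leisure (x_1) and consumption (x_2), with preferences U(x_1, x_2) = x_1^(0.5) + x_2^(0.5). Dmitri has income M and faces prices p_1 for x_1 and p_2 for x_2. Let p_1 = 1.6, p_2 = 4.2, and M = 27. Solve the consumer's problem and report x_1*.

x_1* = 12.2198

Numerically x_2/x_1 = 0.145125, so x_1* = 27/(1.6 + 4.2·0.145125) = 12.2198.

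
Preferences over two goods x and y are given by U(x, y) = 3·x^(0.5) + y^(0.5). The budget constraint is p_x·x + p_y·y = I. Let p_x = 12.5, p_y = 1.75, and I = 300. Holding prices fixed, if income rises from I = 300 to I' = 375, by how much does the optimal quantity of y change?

From the CES first-order condition, 3·(y/x)^(0.5) = p_x/p_y.
Solve for the ratio: y/x = [(1/3)·p_x/p_y]^(2).
With the ratio pinned down, the budget gives x* = I/(p_x + p_y·(y/x)) and y* = (y/x)·x*.
Numerically y/x = 5.668934, so x* = 300/(12.5 + 1.75·5.668934) = 13.3805 and y* = 5.668934·13.3805 = 75.8534.
At I' = 375: y* = 94.8167. Change: 94.8167 − 75.8534 = 18.9633.

Δy* = 18.9633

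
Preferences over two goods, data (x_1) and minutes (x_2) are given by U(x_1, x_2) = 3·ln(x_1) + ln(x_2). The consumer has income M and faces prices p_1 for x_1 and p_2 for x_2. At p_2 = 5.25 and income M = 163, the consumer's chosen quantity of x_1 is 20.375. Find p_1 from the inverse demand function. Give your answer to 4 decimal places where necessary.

MU_x_1/MU_x_2 = (3·x_2)/(x_1); tangency sets this equal to p_1/p_2.
So 3·p_2·x_2 = p_1·x_1; combined with the budget, a share 0.75 of income goes to x_1.
Demand: x_1*(p_1,p_2,M) = 0.75·M/p_1 and x_2* = 0.25·M/p_2.
Set x_1* = 20.375 in the demand function and solve for p_1: p_1 = 6.

p_1 = 6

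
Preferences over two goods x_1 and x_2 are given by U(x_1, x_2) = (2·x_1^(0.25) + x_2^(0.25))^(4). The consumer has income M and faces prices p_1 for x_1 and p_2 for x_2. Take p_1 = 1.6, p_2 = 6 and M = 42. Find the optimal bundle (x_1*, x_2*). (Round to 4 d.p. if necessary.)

From the CES first-order condition, 2·(x_2/x_1)^(0.75) = p_1/p_2.
Hence x_2/x_1 = ((1/2)·p_1/p_2)^(1/(0.75)), i.e. raised to the 4/3 power.
Substitute x_2 = (x_2/x_1)·x_1 into the budget: x_1* = M/(p_1 + p_2·(x_2/x_1)).
Numerically x_2/x_1 = 0.068116, so x_1* = 42/(1.6 + 6·0.068116) = 20.9091 and x_2* = 0.068116·20.9091 = 1.4242.

x_1* = 20.9091, x_2* = 1.4242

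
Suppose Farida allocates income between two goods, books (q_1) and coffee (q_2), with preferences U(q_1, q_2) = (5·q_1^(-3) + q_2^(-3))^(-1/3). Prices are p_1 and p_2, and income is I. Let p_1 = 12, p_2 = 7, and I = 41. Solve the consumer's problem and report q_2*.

MU_q_1 ∝ 5·q_1^(-4), MU_q_2 ∝ q_2^(-4), so MRS = 5·(q_2/q_1)^(4) = p_1/p_2.
Hence q_2/q_1 = ((1/5)·p_1/p_2)^(1/(4)), i.e. raised to the 0.25 power.
With the ratio pinned down, the budget gives q_1* = I/(p_1 + p_2·(q_2/q_1)) and q_2* = (q_2/q_1)·q_1*.
Numerically q_2/q_1 = 0.765206, so q_1* = 41/(12 + 7·0.765206) = 2.3622 and q_2* = 0.765206·2.3622 = 1.8076.

q_2* = 1.8076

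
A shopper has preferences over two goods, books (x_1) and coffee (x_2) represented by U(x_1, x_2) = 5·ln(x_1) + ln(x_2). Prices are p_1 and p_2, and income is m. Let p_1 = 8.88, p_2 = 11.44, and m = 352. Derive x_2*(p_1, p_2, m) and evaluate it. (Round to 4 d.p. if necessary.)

At p_1=8.88, p_2=11.44, m=352: x_2* = 1/6·352/11.44 = 5.1282.

x_2* = 5.1282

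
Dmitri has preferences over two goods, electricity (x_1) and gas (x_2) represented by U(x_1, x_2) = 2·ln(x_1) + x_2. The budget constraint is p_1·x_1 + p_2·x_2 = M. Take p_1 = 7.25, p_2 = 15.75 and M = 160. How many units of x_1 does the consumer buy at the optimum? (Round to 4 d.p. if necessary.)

MU_x_1 = 2/x_1, MU_x_2 = 1. Tangency: 2/x_1 = p_1/p_2.
So x_1*(p_1,p_2) = 2·p_2/p_1, independent of income; and x_2* = (M − 2·p_2)/p_2.
At the given prices: x_1* = 2·15.75/7.25 = 4.3448.

x_1* = 4.3448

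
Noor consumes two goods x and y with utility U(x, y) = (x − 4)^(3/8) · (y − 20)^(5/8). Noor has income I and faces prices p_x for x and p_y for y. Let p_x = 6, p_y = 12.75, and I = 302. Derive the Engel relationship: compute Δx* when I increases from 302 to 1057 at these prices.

Let x' = x−4, y' = y−20. MRS = (3/5)·y'/x' = p_x/p_y.
After buying the subsistence bundle (4, 20), a share 0.375 of the remaining income goes to x: x* = 4 + 0.375·(I − 4p_x − 20p_y)/p_x.
Discretionary income = 302 − 4·6 − 20·12.75 = 23; x* = 4 + 0.375·23/6 = 5.4375.
At I' = 1057: x* = 52.625. Change: 52.625 − 5.4375 = 47.1875.

Δx* = 47.1875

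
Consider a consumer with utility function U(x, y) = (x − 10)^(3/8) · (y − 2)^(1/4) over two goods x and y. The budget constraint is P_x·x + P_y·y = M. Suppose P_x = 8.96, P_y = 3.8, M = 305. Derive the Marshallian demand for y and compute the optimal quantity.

Discretionary income = 305 − 10·8.96 − 2·3.8 = 207.8; y* = 2 + 0.4·207.8/3.8 = 23.8737.

y* = 23.8737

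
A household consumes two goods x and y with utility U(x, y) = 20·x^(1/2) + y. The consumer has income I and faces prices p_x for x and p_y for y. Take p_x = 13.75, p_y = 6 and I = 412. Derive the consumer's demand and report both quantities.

Set MRS = p_x/p_y: 10·x^(−1/2) = p_x/p_y.
Thus x* = (10·p_y/p_x)² — independent of I — with the rest of income spent on y.
Plugging in: x* = (10·6/13.75)² = 19.0413, y* = 25.0303.

x* = 19.0413, y* = 25.0303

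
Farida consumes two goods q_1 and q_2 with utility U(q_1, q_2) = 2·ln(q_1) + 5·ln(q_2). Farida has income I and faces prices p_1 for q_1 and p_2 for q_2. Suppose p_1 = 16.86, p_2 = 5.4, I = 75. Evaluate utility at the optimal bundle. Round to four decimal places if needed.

V = 11.9526

At p_1=16.86, p_2=5.4, I=75: q_1* = 2/7·75/16.86 = 1.271, q_2* = 9.9206.
Utility at the optimum: U(1.271, 9.9206) = 11.9526.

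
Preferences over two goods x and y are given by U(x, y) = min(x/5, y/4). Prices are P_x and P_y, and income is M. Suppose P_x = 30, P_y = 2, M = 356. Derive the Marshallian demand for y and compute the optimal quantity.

Leontief preferences: the optimum is at the kink where x/5 = y/4, i.e. y = (4/5)·x.
Budget: P_x·x + P_y·(4/5)·x = M, so (5·P_x + 4·P_y)·x = 5·M.
Demand: x*(P_x,P_y,M) = 5·M/(5·P_x + 4·P_y), y* = 4·M/(5·P_x + 4·P_y).
Here 5·30 + 4·2 = 158, giving y* = 9.0127.

y* = 9.0127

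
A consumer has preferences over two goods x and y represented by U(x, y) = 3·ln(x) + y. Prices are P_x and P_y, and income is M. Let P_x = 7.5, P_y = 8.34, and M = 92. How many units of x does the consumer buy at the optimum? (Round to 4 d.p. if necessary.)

So x*(P_x,P_y) = 3·P_y/P_x, independent of income; and y* = (M − 3·P_y)/P_y.
At the given prices: x* = 3·8.34/7.5 = 3.336.

x* = 3.336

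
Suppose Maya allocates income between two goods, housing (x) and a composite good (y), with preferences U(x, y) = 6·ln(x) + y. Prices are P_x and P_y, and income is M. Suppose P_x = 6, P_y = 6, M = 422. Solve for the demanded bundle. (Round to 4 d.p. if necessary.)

x* = 6, y* = 64.3333

MU_x = 6/x, MU_y = 1. Tangency: 6/x = P_x/P_y.
So x*(P_x,P_y) = 6·P_y/P_x, independent of income; and y* = (M − 6·P_y)/P_y.
At the given prices: x* = 6·6/6 = 6, and y* = 64.3333.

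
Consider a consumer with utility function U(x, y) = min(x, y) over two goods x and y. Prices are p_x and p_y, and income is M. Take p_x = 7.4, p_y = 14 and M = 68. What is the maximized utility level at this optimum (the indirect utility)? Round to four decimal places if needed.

V = 3.1776

Leontief preferences: the optimum is at the kink where x/1 = y/1, i.e. y = x.
Budget: p_x·x + p_y·x = M, so (p_x + p_y)·x = M.
Demand: x*(p_x,p_y,M) = M/(p_x + p_y), y* = M/(p_x + p_y).
Here 7.4 + 14 = 21.4, giving x* = 3.1776 and y* = 3.1776.
Utility at the optimum: U(3.1776, 3.1776) = 3.1776.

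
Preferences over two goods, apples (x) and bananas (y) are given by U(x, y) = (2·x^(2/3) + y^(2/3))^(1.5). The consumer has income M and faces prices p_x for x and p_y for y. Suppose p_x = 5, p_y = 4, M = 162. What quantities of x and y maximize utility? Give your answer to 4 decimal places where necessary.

MRS = MU_x/MU_y = 2·(y/x)^(1/3). Set equal to p_x/p_y.
Solve for the ratio: y/x = [(1/2)·p_x/p_y]^(3).
Substitute y = (y/x)·x into the budget: x* = M/(p_x + p_y·(y/x)).
Numerically y/x = 0.244141, so x* = 162/(5 + 4·0.244141) = 27.1059 and y* = 0.244141·27.1059 = 6.6176.

x* = 27.1059, y* = 6.6176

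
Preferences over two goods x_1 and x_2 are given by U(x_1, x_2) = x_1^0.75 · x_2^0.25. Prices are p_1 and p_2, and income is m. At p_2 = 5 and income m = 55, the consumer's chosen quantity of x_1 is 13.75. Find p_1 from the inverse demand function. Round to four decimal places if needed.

p_1 = 3

Tangency: MRS = 3·x_2/x_1 = p_1/p_2.
So 0.75·p_2·x_2 = 0.25·p_1·x_1; combined with the budget, a share 0.75 of income goes to x_1.
Demand: x_1*(p_1,p_2,m) = 0.75·m/p_1 and x_2* = 0.25·m/p_2.
Set x_1* = 13.75 in the demand function and solve for p_1: p_1 = 3.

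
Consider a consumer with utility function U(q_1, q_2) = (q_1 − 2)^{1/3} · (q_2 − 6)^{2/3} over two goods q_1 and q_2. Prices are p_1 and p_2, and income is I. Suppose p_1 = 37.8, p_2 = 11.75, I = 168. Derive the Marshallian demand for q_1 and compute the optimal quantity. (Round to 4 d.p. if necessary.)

MRS = (1/2)·(q_2−6)/(q_1−2). Tangency with p_1/p_2 gives q_2−6 = 2·(p_1/p_2)·(q_1−2).
After buying the subsistence bundle (2, 6), a share 1/3 of the remaining income goes to q_1: q_1* = 2 + 1/3·(I − 2p_1 − 6p_2)/p_1.
Discretionary income = 168 − 2·37.8 − 6·11.75 = 21.9; q_1* = 2 + 1/3·21.9/37.8 = 2.1931.

q_1* = 2.1931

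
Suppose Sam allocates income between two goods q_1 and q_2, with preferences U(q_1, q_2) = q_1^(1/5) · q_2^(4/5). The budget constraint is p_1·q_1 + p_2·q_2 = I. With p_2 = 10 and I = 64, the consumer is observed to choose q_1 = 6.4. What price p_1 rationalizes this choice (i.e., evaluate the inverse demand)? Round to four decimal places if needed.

p_1 = 2

The MRS is (1/4)·q_2/q_1. Set MRS = p_1/p_2.
So 0.2·p_2·q_2 = 0.8·p_1·q_1; combined with the budget, a share 0.2 of income goes to q_1.
Demand: q_1*(p_1,p_2,I) = 0.2·I/p_1 and q_2* = 0.8·I/p_2.
Set q_1* = 6.4 in the demand function and solve for p_1: p_1 = 2.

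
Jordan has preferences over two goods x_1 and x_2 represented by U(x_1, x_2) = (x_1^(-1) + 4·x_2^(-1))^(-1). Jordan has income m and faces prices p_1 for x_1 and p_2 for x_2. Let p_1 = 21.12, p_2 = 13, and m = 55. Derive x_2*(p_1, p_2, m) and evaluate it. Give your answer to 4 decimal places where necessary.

x_2* = 2.584

MU_x_1 ∝ x_1^(-2), MU_x_2 ∝ 4·x_2^(-2), so MRS = (1/4)·(x_2/x_1)^(2) = p_1/p_2.
Solve for the ratio: x_2/x_1 = [4·p_1/p_2]^(0.5).
With the ratio pinned down, the budget gives x_1* = m/(p_1 + p_2·(x_2/x_1)) and x_2* = (x_2/x_1)·x_1*.
Numerically x_2/x_1 = 2.549208, so x_1* = 55/(21.12 + 13·2.549208) = 1.0136 and x_2* = 2.549208·1.0136 = 2.584.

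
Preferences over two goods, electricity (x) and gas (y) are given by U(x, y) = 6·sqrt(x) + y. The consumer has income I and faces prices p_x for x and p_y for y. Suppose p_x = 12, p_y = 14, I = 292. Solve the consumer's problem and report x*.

x* = 12.25

Set MRS = p_x/p_y: 3·x^(−1/2) = p_x/p_y.
Thus x* = (3·p_y/p_x)² — independent of I — with the rest of income spent on y.
Plugging in: x* = (3·14/12)² = 12.25.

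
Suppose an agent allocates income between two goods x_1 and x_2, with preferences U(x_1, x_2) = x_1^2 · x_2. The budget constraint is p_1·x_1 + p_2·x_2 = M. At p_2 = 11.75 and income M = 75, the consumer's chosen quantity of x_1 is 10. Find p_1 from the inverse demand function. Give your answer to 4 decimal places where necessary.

p_1 = 5

Tangency: MRS = 2·x_2/x_1 = p_1/p_2.
Rearranging, p_2·x_2 = (1/2)·p_1·x_1. Substituting into the budget gives p_1·x_1·(1 + (1/2)) = M.
Demand: x_1*(p_1,p_2,M) = 2/3·M/p_1 and x_2* = 1/3·M/p_2.
Set x_1* = 10 in the demand function and solve for p_1: p_1 = 5.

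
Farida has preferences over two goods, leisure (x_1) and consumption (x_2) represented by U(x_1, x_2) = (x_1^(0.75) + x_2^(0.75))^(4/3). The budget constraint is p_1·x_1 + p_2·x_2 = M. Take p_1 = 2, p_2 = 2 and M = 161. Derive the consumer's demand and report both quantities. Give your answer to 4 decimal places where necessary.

x_1* = 40.25, x_2* = 40.25

MU_x_1 ∝ x_1^(-0.25), MU_x_2 ∝ x_2^(-0.25), so MRS = (x_2/x_1)^(0.25) = p_1/p_2.
Solve for the ratio: x_2/x_1 = [p_1/p_2]^(4).
With the ratio pinned down, the budget gives x_1* = M/(p_1 + p_2·(x_2/x_1)) and x_2* = (x_2/x_1)·x_1*.
Numerically x_2/x_1 = 1, so x_1* = 161/(2 + 2·1) = 40.25 and x_2* = 1·40.25 = 40.25.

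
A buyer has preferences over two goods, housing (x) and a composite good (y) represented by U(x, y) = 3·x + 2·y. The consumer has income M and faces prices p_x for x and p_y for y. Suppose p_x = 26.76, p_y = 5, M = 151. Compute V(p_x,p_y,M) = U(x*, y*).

Perfect substitutes: compare marginal utility per dollar. 3/p_x vs 2/p_y → 0.1121 vs 0.4.
y gives more utility per dollar, so spend all income on y: y* = M/p_y, x* = 0.
Numerically: x* = 0, y* = 30.2.
Utility at the optimum: U(0, 30.2) = 60.4.

V = 60.4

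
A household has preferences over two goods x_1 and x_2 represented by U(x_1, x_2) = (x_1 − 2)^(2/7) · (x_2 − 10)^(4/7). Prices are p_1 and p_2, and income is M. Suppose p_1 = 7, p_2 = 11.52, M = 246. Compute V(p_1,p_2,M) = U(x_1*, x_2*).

V = 4.8657

This is Cobb-Douglas in (x_1−2, x_2−10): tangency gives 2/7·p_2·(x_2−10) = 4/7·p_1·(x_1−2).
After buying the subsistence bundle (2, 10), a share 1/3 of the remaining income goes to x_1: x_1* = 2 + 1/3·(M − 2p_1 − 10p_2)/p_1.
Discretionary income = 246 − 2·7 − 10·11.52 = 116.8; x_1* = 2 + 1/3·116.8/7 = 7.5619; x_2* = 10 + 2/3·116.8/11.52 = 16.7593.
Utility at the optimum: U(7.5619, 16.7593) = 4.8657.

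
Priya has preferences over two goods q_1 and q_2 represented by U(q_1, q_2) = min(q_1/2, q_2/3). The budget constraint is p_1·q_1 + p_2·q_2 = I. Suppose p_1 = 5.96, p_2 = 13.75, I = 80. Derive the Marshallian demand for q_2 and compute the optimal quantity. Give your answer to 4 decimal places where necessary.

q_2* = 4.5138

Leontief preferences: the optimum is at the kink where q_1/2 = q_2/3, i.e. q_2 = (3/2)·q_1.
Budget: p_1·q_1 + p_2·(3/2)·q_1 = I, so (2·p_1 + 3·p_2)·q_1 = 2·I.
Demand: q_1*(p_1,p_2,I) = 2·I/(2·p_1 + 3·p_2), q_2* = 3·I/(2·p_1 + 3·p_2).
Here 2·5.96 + 3·13.75 = 53.17, giving q_2* = 4.5138.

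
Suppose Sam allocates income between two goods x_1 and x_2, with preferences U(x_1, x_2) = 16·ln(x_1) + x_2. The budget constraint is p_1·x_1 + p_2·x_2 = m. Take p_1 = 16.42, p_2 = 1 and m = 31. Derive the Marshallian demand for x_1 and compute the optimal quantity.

Set MRS = p_1/p_2: (16/x_1)/1 = p_1/p_2.
So x_1*(p_1,p_2) = 16·p_2/p_1, independent of income; and x_2* = (m − 16·p_2)/p_2.
At the given prices: x_1* = 16·1/16.42 = 0.9744.

x_1* = 0.9744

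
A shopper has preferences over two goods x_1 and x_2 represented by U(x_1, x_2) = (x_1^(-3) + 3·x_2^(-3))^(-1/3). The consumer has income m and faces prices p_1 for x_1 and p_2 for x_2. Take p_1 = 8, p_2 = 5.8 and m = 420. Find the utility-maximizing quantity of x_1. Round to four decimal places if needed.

MRS = MU_x_1/MU_x_2 = (1/3)·(x_2/x_1)^(4). Set equal to p_1/p_2.
Solve for the ratio: x_2/x_1 = [3·p_1/p_2]^(0.25).
With the ratio pinned down, the budget gives x_1* = m/(p_1 + p_2·(x_2/x_1)) and x_2* = (x_2/x_1)·x_1*.
Numerically x_2/x_1 = 1.426251, so x_1* = 420/(8 + 5.8·1.426251) = 25.8108.

x_1* = 25.8108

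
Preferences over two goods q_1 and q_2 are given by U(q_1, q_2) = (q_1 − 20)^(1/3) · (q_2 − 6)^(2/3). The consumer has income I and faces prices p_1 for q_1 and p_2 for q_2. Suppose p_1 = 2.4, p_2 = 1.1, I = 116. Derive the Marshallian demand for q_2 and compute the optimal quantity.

q_2* = 43.2121

Discretionary income = 116 − 20·2.4 − 6·1.1 = 61.4; q_2* = 6 + 2/3·61.4/1.1 = 43.2121.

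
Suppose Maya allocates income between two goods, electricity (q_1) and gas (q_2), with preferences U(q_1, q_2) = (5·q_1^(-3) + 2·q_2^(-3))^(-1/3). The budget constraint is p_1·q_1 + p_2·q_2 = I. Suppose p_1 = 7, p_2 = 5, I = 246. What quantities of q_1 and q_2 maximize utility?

q_1* = 21.7213, q_2* = 18.7902

From the CES first-order condition, (5/2)·(q_2/q_1)^(4) = p_1/p_2.
Solve for the ratio: q_2/q_1 = [(2/5)·p_1/p_2]^(0.25).
With the ratio pinned down, the budget gives q_1* = I/(p_1 + p_2·(q_2/q_1)) and q_2* = (q_2/q_1)·q_1*.
Numerically q_2/q_1 = 0.865062, so q_1* = 246/(7 + 5·0.865062) = 21.7213 and q_2* = 0.865062·21.7213 = 18.7902.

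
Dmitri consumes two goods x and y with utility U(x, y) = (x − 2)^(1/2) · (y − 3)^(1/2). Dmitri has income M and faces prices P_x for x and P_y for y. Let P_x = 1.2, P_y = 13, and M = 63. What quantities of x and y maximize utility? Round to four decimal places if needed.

After buying the subsistence bundle (2, 3), a share 0.5 of the remaining income goes to x: x* = 2 + 0.5·(M − 2P_x − 3P_y)/P_x.
Discretionary income = 63 − 2·1.2 − 3·13 = 21.6; x* = 2 + 0.5·21.6/1.2 = 11; y* = 3 + 0.5·21.6/13 = 3.8308.

x* = 11, y* = 3.8308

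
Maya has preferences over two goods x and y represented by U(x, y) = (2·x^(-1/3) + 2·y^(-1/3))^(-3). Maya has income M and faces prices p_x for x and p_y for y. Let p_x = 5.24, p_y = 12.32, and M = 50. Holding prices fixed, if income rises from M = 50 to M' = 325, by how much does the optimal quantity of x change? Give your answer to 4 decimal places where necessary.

Numerically y/x = 0.526672, so x* = 50/(5.24 + 12.32·0.526672) = 4.2631.
At M' = 325: x* = 27.71. Change: 27.71 − 4.2631 = 23.447.

Δx* = 23.447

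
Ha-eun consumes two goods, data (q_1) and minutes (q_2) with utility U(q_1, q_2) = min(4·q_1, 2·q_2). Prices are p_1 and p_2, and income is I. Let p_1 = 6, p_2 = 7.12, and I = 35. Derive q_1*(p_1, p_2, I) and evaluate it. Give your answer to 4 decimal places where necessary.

q_1* = 1.7292

With perfect complements, no substitution: consume in ratio q_1:q_2 = 2:4.
Budget: p_1·q_1 + p_2·2·q_1 = I, so (2·p_1 + 4·p_2)·q_1 = 2·I.
Demand: q_1*(p_1,p_2,I) = 2·I/(2·p_1 + 4·p_2), q_2* = 4·I/(2·p_1 + 4·p_2).
Here 2·6 + 4·7.12 = 40.48, giving q_1* = 1.7292.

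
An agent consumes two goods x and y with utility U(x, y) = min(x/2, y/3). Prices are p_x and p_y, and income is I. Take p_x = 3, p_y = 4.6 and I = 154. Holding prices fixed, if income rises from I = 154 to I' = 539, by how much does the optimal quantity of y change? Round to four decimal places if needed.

Demand: x*(p_x,p_y,I) = 2·I/(2·p_x + 3·p_y), y* = 3·I/(2·p_x + 3·p_y).
Here 2·3 + 3·4.6 = 19.8, giving y* = 23.3333.
At I' = 539: y* = 81.6667. Change: 81.6667 − 23.3333 = 58.3333.

Δy* = 58.3333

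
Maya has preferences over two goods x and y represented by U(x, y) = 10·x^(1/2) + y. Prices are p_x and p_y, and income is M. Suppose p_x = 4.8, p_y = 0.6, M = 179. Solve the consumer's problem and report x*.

Set MRS = p_x/p_y: 5·x^(−1/2) = p_x/p_y.
Thus x* = (5·p_y/p_x)² — independent of M — with the rest of income spent on y.
Plugging in: x* = (5·0.6/4.8)² = 0.3906.

x* = 0.3906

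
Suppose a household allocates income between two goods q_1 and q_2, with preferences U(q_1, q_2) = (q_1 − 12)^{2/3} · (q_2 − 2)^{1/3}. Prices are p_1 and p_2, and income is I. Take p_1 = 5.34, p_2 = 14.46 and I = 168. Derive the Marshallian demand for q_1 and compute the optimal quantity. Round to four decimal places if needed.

MRS = 2·(q_2−2)/(q_1−12). Tangency with p_1/p_2 gives q_2−2 = (1/2)·(p_1/p_2)·(q_1−12).
Substituting into the budget: q_1* = 12 + 2/3·(I − 12·p_1 − 2·p_2)/p_1, and q_2* = 2 + 1/3·(…)/p_2.
Discretionary income = 168 − 12·5.34 − 2·14.46 = 75; q_1* = 12 + 2/3·75/5.34 = 21.3633.

q_1* = 21.3633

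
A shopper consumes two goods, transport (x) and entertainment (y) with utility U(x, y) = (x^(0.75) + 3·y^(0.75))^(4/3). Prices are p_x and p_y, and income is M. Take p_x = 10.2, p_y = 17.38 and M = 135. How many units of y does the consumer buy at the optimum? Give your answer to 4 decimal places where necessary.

MU_x ∝ x^(-0.25), MU_y ∝ 3·y^(-0.25), so MRS = (1/3)·(y/x)^(0.25) = p_x/p_y.
Hence y/x = (3·p_x/p_y)^(1/(0.25)), i.e. raised to the 4 power.
With the ratio pinned down, the budget gives x* = M/(p_x + p_y·(y/x)) and y* = (y/x)·x*.
Numerically y/x = 9.609186, so x* = 135/(10.2 + 17.38·9.609186) = 0.7618 and y* = 9.609186·0.7618 = 7.3205.

y* = 7.3205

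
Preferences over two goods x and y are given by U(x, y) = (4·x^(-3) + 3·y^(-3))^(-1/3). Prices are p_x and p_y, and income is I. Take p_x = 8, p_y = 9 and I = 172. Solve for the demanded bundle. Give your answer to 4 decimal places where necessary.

x* = 10.6618, y* = 9.634

MU_x ∝ 4·x^(-4), MU_y ∝ 3·y^(-4), so MRS = (4/3)·(y/x)^(4) = p_x/p_y.
Solve for the ratio: y/x = [(3/4)·p_x/p_y]^(0.25).
Substitute y = (y/x)·x into the budget: x* = I/(p_x + p_y·(y/x)).
Numerically y/x = 0.903602, so x* = 172/(8 + 9·0.903602) = 10.6618 and y* = 0.903602·10.6618 = 9.634.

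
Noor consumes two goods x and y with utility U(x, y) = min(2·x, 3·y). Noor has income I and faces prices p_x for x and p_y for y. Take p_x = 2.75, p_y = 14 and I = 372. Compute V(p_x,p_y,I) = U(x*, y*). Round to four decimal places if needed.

V = 61.5724

With perfect complements, no substitution: consume in ratio x:y = 3:2.
Budget: p_x·x + p_y·(2/3)·x = I, so (3·p_x + 2·p_y)·x = 3·I.
Demand: x*(p_x,p_y,I) = 3·I/(3·p_x + 2·p_y), y* = 2·I/(3·p_x + 2·p_y).
Here 3·2.75 + 2·14 = 36.25, giving x* = 30.7862 and y* = 20.5241.
Utility at the optimum: U(30.7862, 20.5241) = 61.5724.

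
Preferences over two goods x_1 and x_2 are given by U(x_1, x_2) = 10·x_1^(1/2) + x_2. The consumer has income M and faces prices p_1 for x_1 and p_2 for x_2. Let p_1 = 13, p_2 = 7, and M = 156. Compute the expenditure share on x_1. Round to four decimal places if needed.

Utility is quasi-linear in x_2; the FOC for x_1 is 5/√x_1 = p_1/p_2.
Thus x_1* = (5·p_2/p_1)² — independent of M — with the rest of income spent on x_2.
Plugging in: x_1* = (5·7/13)² = 7.2485, x_2* = 8.8242.
Expenditure on x_1: 13·7.2485 = 94.2308; share = 0.604.

share on x_1 = 0.604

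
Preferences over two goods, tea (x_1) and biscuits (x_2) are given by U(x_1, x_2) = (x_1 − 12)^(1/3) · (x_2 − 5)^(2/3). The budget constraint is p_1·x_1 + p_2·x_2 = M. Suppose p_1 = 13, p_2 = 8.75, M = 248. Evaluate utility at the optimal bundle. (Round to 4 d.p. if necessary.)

Discretionary income = 248 − 12·13 − 5·8.75 = 48.25; x_1* = 12 + 1/3·48.25/13 = 13.2372; x_2* = 5 + 2/3·48.25/8.75 = 8.6762.
Utility at the optimum: U(13.2372, 8.6762) = 2.5571.

V = 2.5571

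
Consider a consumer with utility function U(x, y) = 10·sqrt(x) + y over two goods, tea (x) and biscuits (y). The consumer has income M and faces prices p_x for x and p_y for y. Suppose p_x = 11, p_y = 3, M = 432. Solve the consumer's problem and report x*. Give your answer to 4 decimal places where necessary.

x* = 1.8595

MU_x = 5/√x, MU_y = 1. Tangency: 5/√x = p_x/p_y.
Thus x* = (5·p_y/p_x)² — independent of M — with the rest of income spent on y.
Plugging in: x* = (5·3/11)² = 1.8595.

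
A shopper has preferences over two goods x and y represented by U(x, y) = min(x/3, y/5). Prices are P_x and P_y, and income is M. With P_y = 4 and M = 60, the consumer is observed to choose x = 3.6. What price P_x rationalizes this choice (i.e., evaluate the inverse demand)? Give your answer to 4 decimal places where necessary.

P_x = 10

With perfect complements, no substitution: consume in ratio x:y = 3:5.
Budget: P_x·x + P_y·(5/3)·x = M, so (3·P_x + 5·P_y)·x = 3·M.
Demand: x*(P_x,P_y,M) = 3·M/(3·P_x + 5·P_y), y* = 5·M/(3·P_x + 5·P_y).
Set x* = 3.6 in the demand function and solve for P_x: P_x = 10.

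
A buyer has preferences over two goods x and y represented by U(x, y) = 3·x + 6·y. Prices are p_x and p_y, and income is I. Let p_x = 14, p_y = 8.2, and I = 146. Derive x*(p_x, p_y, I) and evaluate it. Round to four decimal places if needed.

Linear utility — the consumer picks whichever good has higher MU/price: 3/14 = 0.2143 vs 6/8.2 = 0.7317.
y gives more utility per dollar, so spend all income on y: y* = I/p_y, x* = 0.
Numerically: x* = 0, y* = 17.8049.

x* = 0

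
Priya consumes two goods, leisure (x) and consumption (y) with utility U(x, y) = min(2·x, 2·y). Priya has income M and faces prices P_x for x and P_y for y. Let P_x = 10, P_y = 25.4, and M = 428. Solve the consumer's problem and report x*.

x* = 12.0904

Demand: x*(P_x,P_y,M) = 2·M/(2·P_x + 2·P_y), y* = 2·M/(2·P_x + 2·P_y).
Here 2·10 + 2·25.4 = 70.8, giving x* = 12.0904.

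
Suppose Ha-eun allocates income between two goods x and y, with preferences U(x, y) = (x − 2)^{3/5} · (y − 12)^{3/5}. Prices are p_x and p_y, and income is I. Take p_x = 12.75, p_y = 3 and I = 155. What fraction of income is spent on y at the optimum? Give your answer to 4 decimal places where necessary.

MRS = (y−12)/(x−2). Tangency with p_x/p_y gives y−12 = (p_x/p_y)·(x−2).
Substituting into the budget: x* = 2 + 0.5·(I − 2·p_x − 12·p_y)/p_x, and y* = 12 + 0.5·(…)/p_y.
Discretionary income = 155 − 2·12.75 − 12·3 = 93.5; x* = 2 + 0.5·93.5/12.75 = 5.6667; y* = 12 + 0.5·93.5/3 = 27.5833.
Expenditure on y: 3·27.5833 = 82.75; share = 0.5339.

share on y = 0.5339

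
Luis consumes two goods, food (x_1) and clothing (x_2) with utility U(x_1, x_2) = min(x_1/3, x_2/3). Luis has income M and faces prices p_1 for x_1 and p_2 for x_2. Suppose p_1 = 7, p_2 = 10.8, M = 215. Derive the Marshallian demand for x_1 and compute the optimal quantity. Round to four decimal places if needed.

With perfect complements, no substitution: consume in ratio x_1:x_2 = 3:3.
Budget: p_1·x_1 + p_2·x_1 = M, so (3·p_1 + 3·p_2)·x_1 = 3·M.
Demand: x_1*(p_1,p_2,M) = 3·M/(3·p_1 + 3·p_2), x_2* = 3·M/(3·p_1 + 3·p_2).
Here 3·7 + 3·10.8 = 53.4, giving x_1* = 12.0787.

x_1* = 12.0787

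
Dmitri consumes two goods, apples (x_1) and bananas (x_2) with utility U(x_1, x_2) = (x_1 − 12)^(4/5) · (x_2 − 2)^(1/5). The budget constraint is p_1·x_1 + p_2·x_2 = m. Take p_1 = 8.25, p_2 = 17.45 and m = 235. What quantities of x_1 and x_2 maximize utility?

MRS = 4·(x_2−2)/(x_1−12). Tangency with p_1/p_2 gives x_2−2 = (1/4)·(p_1/p_2)·(x_1−12).
Substituting into the budget: x_1* = 12 + 0.8·(m − 12·p_1 − 2·p_2)/p_1, and x_2* = 2 + 0.2·(…)/p_2.
Discretionary income = 235 − 12·8.25 − 2·17.45 = 101.1; x_1* = 12 + 0.8·101.1/8.25 = 21.8036; x_2* = 2 + 0.2·101.1/17.45 = 3.1587.

x_1* = 21.8036, x_2* = 3.1587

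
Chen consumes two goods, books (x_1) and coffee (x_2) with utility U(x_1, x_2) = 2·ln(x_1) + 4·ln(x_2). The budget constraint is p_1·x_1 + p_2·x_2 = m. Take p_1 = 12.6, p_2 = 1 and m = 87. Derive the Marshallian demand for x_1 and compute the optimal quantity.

The MRS is (1/2)·x_2/x_1. Set MRS = p_1/p_2.
Rearranging, p_2·x_2 = 2·p_1·x_1. Substituting into the budget gives p_1·x_1·(1 + 2) = m.
Demand: x_1*(p_1,p_2,m) = 1/3·m/p_1 and x_2* = 2/3·m/p_2.
At p_1=12.6, p_2=1, m=87: x_1* = 1/3·87/12.6 = 2.3016.

x_1* = 2.3016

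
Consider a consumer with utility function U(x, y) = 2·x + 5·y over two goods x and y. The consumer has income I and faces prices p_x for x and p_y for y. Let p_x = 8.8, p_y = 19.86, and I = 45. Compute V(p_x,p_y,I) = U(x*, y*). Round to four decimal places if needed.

Linear utility — the consumer picks whichever good has higher MU/price: 2/8.8 = 0.2273 vs 5/19.86 = 0.2518.
y gives more utility per dollar, so spend all income on y: y* = I/p_y, x* = 0.
Numerically: x* = 0, y* = 2.2659.
Utility at the optimum: U(0, 2.2659) = 11.3293.

V = 11.3293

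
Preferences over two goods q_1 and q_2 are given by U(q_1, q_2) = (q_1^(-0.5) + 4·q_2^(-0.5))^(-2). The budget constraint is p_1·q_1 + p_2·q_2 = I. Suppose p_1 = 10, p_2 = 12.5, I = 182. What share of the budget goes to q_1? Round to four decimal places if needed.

MU_q_1 ∝ q_1^(-1.5), MU_q_2 ∝ 4·q_2^(-1.5), so MRS = (1/4)·(q_2/q_1)^(1.5) = p_1/p_2.
Hence q_2/q_1 = (4·p_1/p_2)^(1/(1.5)), i.e. raised to the 2/3 power.
Substitute q_2 = (q_2/q_1)·q_1 into the budget: q_1* = I/(p_1 + p_2·(q_2/q_1)).
Numerically q_2/q_1 = 2.171534, so q_1* = 182/(10 + 12.5·2.171534) = 4.8998 and q_2* = 2.171534·4.8998 = 10.6401.
Expenditure on q_1: 10·4.8998 = 48.9983; share = 0.2692.

share on q_1 = 0.2692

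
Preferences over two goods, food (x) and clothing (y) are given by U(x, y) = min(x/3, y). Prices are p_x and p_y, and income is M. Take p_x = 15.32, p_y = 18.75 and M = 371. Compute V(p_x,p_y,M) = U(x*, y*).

Leontief preferences: the optimum is at the kink where x/3 = y/1, i.e. y = (1/3)·x.
Budget: p_x·x + p_y·(1/3)·x = M, so (3·p_x + p_y)·x = 3·M.
Demand: x*(p_x,p_y,M) = 3·M/(3·p_x + p_y), y* = M/(3·p_x + p_y).
Here 3·15.32 + 18.75 = 64.71, giving x* = 17.1998 and y* = 5.7333.
Utility at the optimum: U(17.1998, 5.7333) = 5.7333.

V = 5.7333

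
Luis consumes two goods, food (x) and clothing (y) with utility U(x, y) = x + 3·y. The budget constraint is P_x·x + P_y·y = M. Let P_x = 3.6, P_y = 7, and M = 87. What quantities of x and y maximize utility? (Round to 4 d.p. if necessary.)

x* = 0, y* = 12.4286

Perfect substitutes: compare marginal utility per dollar. 1/P_x vs 3/P_y → 0.2778 vs 0.4286.
y gives more utility per dollar, so spend all income on y: y* = M/P_y, x* = 0.
Numerically: x* = 0, y* = 12.4286.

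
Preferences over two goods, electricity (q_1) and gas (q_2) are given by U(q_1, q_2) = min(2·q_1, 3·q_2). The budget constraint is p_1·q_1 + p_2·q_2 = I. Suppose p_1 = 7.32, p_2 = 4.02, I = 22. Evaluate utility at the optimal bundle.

Leontief preferences: the optimum is at the kink where q_1/3 = q_2/2, i.e. q_2 = (2/3)·q_1.
Budget: p_1·q_1 + p_2·(2/3)·q_1 = I, so (3·p_1 + 2·p_2)·q_1 = 3·I.
Demand: q_1*(p_1,p_2,I) = 3·I/(3·p_1 + 2·p_2), q_2* = 2·I/(3·p_1 + 2·p_2).
Here 3·7.32 + 2·4.02 = 30, giving q_1* = 2.2 and q_2* = 1.4667.
Utility at the optimum: U(2.2, 1.4667) = 4.4.

V = 4.4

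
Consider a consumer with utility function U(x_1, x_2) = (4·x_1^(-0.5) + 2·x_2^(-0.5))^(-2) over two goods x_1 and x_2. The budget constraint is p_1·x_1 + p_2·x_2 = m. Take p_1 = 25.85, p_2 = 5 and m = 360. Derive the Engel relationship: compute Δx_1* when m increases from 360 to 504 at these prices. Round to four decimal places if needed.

Δx_1* = 4.0831

MU_x_1 ∝ 4·x_1^(-1.5), MU_x_2 ∝ 2·x_2^(-1.5), so MRS = 2·(x_2/x_1)^(1.5) = p_1/p_2.
Hence x_2/x_1 = ((1/2)·p_1/p_2)^(1/(1.5)), i.e. raised to the 2/3 power.
Substitute x_2 = (x_2/x_1)·x_1 into the budget: x_1* = m/(p_1 + p_2·(x_2/x_1)).
Numerically x_2/x_1 = 1.883535, so x_1* = 360/(25.85 + 5·1.883535) = 10.2076.
At m' = 504: x_1* = 14.2907. Change: 14.2907 − 10.2076 = 4.0831.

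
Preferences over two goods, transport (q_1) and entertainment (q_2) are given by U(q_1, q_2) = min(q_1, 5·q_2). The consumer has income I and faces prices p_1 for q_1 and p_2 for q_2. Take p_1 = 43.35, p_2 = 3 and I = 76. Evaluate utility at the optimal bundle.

With perfect complements, no substitution: consume in ratio q_1:q_2 = 5:1.
Budget: p_1·q_1 + p_2·(1/5)·q_1 = I, so (5·p_1 + p_2)·q_1 = 5·I.
Demand: q_1*(p_1,p_2,I) = 5·I/(5·p_1 + p_2), q_2* = I/(5·p_1 + p_2).
Here 5·43.35 + 3 = 219.75, giving q_1* = 1.7292 and q_2* = 0.3458.
Utility at the optimum: U(1.7292, 0.3458) = 1.7292.

V = 1.7292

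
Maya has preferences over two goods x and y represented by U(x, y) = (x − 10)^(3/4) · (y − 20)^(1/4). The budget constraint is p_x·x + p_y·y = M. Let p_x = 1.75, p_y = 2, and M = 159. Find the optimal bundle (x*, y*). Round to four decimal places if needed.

x* = 53.5, y* = 32.6875

Let x' = x−10, y' = y−20. MRS = 3·y'/x' = p_x/p_y.
Substituting into the budget: x* = 10 + 0.75·(M − 10·p_x − 20·p_y)/p_x, and y* = 20 + 0.25·(…)/p_y.
Discretionary income = 159 − 10·1.75 − 20·2 = 101.5; x* = 10 + 0.75·101.5/1.75 = 53.5; y* = 20 + 0.25·101.5/2 = 32.6875.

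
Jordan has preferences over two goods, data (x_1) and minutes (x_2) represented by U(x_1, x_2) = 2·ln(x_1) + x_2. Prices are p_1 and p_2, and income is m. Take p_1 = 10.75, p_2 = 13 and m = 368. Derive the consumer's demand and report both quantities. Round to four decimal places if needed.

x_1* = 2.4186, x_2* = 26.3077

MU_x_1 = 2/x_1, MU_x_2 = 1. Tangency: 2/x_1 = p_1/p_2.
So x_1*(p_1,p_2) = 2·p_2/p_1, independent of income; and x_2* = (m − 2·p_2)/p_2.
At the given prices: x_1* = 2·13/10.75 = 2.4186, and x_2* = 26.3077.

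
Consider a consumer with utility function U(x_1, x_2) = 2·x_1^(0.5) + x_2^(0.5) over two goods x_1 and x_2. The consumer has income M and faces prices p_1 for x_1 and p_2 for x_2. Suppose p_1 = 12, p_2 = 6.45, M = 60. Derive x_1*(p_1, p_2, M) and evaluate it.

From the CES first-order condition, 2·(x_2/x_1)^(0.5) = p_1/p_2.
Hence x_2/x_1 = ((1/2)·p_1/p_2)^(1/(0.5)), i.e. raised to the 2 power.
Substitute x_2 = (x_2/x_1)·x_1 into the budget: x_1* = M/(p_1 + p_2·(x_2/x_1)).
Numerically x_2/x_1 = 0.865333, so x_1* = 60/(12 + 6.45·0.865333) = 3.4127.

x_1* = 3.4127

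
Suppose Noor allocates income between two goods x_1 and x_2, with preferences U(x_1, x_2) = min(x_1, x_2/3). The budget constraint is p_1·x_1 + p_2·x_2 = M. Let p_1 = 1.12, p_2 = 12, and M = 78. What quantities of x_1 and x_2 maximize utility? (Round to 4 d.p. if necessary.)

x_1* = 2.1013, x_2* = 6.3039

Demand: x_1*(p_1,p_2,M) = M/(p_1 + 3·p_2), x_2* = 3·M/(p_1 + 3·p_2).
Here 1.12 + 3·12 = 37.12, giving x_1* = 2.1013 and x_2* = 6.3039.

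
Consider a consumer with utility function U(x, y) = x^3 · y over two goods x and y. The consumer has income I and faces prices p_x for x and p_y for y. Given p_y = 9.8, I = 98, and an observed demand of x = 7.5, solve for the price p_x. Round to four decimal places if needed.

MU_x/MU_y = (3·y)/(x); tangency sets this equal to p_x/p_y.
Rearranging, p_y·y = (1/3)·p_x·x. Substituting into the budget gives p_x·x·(1 + (1/3)) = I.
Demand: x*(p_x,p_y,I) = 0.75·I/p_x and y* = 0.25·I/p_y.
Set x* = 7.5 in the demand function and solve for p_x: p_x = 9.8.

p_x = 9.8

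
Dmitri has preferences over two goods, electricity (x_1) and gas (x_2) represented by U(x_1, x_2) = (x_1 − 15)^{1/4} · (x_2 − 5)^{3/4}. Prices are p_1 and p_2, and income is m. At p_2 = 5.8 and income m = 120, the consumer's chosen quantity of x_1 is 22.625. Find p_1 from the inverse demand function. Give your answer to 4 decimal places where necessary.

p_1 = 2

MRS = (1/3)·(x_2−5)/(x_1−15). Tangency with p_1/p_2 gives x_2−5 = 3·(p_1/p_2)·(x_1−15).
Substituting into the budget: x_1* = 15 + 0.25·(m − 15·p_1 − 5·p_2)/p_1, and x_2* = 5 + 0.75·(…)/p_2.
Set x_1* = 22.625 in the demand function and solve for p_1: p_1 = 2.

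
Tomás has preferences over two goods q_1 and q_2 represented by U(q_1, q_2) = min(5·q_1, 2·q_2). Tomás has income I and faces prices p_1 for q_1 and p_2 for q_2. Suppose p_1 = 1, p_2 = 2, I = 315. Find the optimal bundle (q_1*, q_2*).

Leontief preferences: the optimum is at the kink where q_1/2 = q_2/5, i.e. q_2 = (5/2)·q_1.
Budget: p_1·q_1 + p_2·(5/2)·q_1 = I, so (2·p_1 + 5·p_2)·q_1 = 2·I.
Demand: q_1*(p_1,p_2,I) = 2·I/(2·p_1 + 5·p_2), q_2* = 5·I/(2·p_1 + 5·p_2).
Here 2·1 + 5·2 = 12, giving q_1* = 52.5 and q_2* = 131.25.

q_1* = 52.5, q_2* = 131.25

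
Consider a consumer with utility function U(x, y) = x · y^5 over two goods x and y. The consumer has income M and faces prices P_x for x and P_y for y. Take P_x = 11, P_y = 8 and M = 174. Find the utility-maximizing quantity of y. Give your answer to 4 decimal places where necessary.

y* = 18.125

Tangency: MRS = (1/5)·y/x = P_x/P_y.
Rearranging, P_y·y = 5·P_x·x. Substituting into the budget gives P_x·x·(1 + 5) = M.
Demand: x*(P_x,P_y,M) = 1/6·M/P_x and y* = 5/6·M/P_y.
At P_x=11, P_y=8, M=174: y* = 5/6·174/8 = 18.125.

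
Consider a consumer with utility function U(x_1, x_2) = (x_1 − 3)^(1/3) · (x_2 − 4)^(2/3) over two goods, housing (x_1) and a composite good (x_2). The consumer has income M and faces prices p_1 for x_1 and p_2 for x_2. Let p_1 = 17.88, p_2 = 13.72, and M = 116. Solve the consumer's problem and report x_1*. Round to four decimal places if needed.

After buying the subsistence bundle (3, 4), a share 1/3 of the remaining income goes to x_1: x_1* = 3 + 1/3·(M − 3p_1 − 4p_2)/p_1.
Discretionary income = 116 − 3·17.88 − 4·13.72 = 7.48; x_1* = 3 + 1/3·7.48/17.88 = 3.1394.

x_1* = 3.1394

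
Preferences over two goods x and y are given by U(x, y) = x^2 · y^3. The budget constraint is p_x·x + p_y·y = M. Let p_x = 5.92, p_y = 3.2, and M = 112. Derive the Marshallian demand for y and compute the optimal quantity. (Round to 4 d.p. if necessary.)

y* = 21

The MRS is (2/3)·y/x. Set MRS = p_x/p_y.
So 2·p_y·y = 3·p_x·x; combined with the budget, a share 0.4 of income goes to x.
Demand: x*(p_x,p_y,M) = 0.4·M/p_x and y* = 0.6·M/p_y.
At p_x=5.92, p_y=3.2, M=112: y* = 0.6·112/3.2 = 21.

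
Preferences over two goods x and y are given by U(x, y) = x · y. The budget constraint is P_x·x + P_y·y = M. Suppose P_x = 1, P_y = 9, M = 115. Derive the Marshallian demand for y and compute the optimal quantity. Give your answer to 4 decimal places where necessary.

y* = 6.3889

MU_x/MU_y = (y)/(x); tangency sets this equal to P_x/P_y.
Rearranging, P_y·y = P_x·x. Substituting into the budget gives P_x·x·(1 + 1) = M.
Demand: x*(P_x,P_y,M) = 0.5·M/P_x and y* = 0.5·M/P_y.
At P_x=1, P_y=9, M=115: y* = 0.5·115/9 = 6.3889.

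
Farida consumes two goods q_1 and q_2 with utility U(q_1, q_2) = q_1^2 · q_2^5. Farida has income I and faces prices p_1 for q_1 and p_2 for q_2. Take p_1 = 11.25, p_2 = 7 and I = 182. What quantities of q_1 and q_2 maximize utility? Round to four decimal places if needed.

The MRS is (2/5)·q_2/q_1. Set MRS = p_1/p_2.
So 2·p_2·q_2 = 5·p_1·q_1; combined with the budget, a share 2/7 of income goes to q_1.
Demand: q_1*(p_1,p_2,I) = 2/7·I/p_1 and q_2* = 5/7·I/p_2.
At p_1=11.25, p_2=7, I=182: q_1* = 2/7·182/11.25 = 4.6222, q_2* = 18.5714.

q_1* = 4.6222, q_2* = 18.5714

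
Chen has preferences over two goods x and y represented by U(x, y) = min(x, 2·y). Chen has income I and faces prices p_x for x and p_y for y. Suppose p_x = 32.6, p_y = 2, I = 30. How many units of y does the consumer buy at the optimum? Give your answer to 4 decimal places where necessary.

With perfect complements, no substitution: consume in ratio x:y = 2:1.
Budget: p_x·x + p_y·(1/2)·x = I, so (2·p_x + p_y)·x = 2·I.
Demand: x*(p_x,p_y,I) = 2·I/(2·p_x + p_y), y* = I/(2·p_x + p_y).
Here 2·32.6 + 2 = 67.2, giving y* = 0.4464.

y* = 0.4464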